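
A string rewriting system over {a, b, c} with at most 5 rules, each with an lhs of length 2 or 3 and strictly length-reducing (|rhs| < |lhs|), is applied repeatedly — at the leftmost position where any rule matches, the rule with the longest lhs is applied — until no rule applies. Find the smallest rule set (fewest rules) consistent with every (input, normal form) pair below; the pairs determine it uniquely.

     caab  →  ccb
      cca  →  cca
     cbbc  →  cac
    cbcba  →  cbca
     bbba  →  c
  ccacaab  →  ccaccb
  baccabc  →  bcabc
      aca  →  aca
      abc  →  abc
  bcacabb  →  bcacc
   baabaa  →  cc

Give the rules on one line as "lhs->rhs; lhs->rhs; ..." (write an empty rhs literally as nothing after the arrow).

  | caab => ccb
  | cca
  | cbbc => cac
  | cbcba => cbca

aa->c; ba->a; bac->b; bb->a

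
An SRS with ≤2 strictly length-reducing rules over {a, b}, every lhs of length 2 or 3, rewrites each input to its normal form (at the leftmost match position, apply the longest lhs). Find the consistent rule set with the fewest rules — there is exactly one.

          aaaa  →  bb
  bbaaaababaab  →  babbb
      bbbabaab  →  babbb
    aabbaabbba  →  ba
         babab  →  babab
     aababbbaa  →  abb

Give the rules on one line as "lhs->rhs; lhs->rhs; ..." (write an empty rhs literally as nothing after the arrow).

  | aaaa => baa => bb
  | bbaaaababaab => aaaababaab => baababaab => bbbabaab => babaab => babbb
  | bbbabaab => babaab => babbb
  | aabbaabbba => bbbaabbba => baabbba => bbbbba => bbba => ba

aa->b; bba->a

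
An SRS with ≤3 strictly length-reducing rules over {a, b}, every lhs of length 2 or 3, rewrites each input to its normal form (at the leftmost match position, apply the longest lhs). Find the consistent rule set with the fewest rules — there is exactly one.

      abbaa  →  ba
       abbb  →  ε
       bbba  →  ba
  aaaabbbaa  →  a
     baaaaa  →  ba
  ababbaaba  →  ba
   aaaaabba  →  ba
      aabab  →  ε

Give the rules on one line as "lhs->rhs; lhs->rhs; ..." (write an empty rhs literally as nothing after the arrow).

  | abbaa => baa => ba
  | abbb => bb => ε
  | bbba => ba
  | aaaabbbaa => aaabbbaa => aabbbaa => abbbaa => bbaa => aa => a

aa->a; ab->; bb->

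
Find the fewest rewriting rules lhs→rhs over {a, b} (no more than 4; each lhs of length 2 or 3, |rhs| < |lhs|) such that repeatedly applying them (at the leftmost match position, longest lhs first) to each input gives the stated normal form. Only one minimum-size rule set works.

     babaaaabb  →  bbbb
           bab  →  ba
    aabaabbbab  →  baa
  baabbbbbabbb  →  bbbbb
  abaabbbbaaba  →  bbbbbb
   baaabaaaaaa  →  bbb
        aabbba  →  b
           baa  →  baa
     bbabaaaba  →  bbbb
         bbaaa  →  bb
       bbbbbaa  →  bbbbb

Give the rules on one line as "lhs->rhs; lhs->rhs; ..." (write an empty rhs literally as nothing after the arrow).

  | babaaaabb => baaaaabb => bbaabb => bbabb => bbbb
  | bab => ba
  | aabaabbbab => aaaabbbab => babbbab => babbab => babab => baab => baa
  | baabbbbbabbb => baabbbbabbb => baabbbabbb => baabbabbb => baababbb => baaabbb => bbbbb

aaa->b; ab->a; bba->bb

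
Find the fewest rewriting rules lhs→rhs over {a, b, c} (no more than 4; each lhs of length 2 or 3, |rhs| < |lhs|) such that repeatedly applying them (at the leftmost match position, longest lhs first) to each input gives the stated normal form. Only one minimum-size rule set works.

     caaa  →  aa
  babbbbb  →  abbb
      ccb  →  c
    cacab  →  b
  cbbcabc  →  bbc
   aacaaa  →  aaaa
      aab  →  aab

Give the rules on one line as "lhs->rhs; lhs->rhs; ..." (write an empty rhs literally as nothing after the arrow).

  | caaa => aa
  | babbbbb => acbbbb => abbb
  | ccb => c
  | cacab => cab => b

bab->ac; ca->; cb->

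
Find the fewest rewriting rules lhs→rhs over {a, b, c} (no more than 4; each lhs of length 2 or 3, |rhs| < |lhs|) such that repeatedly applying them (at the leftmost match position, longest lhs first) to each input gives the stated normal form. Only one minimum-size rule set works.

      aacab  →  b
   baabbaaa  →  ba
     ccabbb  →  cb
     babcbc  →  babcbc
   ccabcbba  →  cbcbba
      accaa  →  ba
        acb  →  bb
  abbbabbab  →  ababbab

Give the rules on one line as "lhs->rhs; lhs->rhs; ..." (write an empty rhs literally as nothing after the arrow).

  | aacab => cab => b
  | baabbaaa => bbbaaa => baaa => ba
  | ccabbb => cbbb => cb
  | babcbc

aa->; ac->b; bbb->b; ca->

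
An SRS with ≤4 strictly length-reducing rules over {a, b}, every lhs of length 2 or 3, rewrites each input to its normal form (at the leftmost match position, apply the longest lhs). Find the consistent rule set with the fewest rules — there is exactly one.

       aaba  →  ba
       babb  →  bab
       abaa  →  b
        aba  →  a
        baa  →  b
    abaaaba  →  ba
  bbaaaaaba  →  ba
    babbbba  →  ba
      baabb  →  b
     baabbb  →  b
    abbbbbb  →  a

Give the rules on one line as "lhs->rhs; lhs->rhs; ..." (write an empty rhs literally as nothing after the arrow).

aa->b; aba->a; bb->b; bbb->

  | aaba => bba => ba
  | babb => bab
  | abaa => aa => b
  | aba => a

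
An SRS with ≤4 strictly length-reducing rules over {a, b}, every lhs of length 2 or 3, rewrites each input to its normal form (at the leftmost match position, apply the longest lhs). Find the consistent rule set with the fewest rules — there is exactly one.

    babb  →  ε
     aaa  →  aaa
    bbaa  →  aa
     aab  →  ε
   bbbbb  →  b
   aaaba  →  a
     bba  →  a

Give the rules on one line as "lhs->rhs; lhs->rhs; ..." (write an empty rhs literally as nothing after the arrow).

  | babb => bb => ε
  | aaa
  | bbaa => aa
  | aab => ab => ε

aab->ab; ab->; bb->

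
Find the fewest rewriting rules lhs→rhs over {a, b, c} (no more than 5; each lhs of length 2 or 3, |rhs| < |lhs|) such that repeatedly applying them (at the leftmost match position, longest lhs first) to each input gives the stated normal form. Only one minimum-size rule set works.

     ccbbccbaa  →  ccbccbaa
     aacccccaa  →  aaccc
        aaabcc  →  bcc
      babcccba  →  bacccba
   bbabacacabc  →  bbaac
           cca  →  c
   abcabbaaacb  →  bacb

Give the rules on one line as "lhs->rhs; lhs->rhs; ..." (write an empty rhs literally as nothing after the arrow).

aaa->b; ab->a; bbc->bc; ca->

  | ccbbccbaa => ccbccbaa
  | aacccccaa => aacccca => aaccc
  | aaabcc => bbcc => bcc
  | babcccba => bacccba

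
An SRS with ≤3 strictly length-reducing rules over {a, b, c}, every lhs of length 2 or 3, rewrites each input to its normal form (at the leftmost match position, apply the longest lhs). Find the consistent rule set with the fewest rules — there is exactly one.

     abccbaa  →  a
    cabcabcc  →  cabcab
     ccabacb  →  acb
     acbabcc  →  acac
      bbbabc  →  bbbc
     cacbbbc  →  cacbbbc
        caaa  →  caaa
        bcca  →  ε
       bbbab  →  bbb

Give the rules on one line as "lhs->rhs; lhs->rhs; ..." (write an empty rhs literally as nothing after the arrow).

ba->; cbc->ca; cc->

  | abccbaa => abbaa => aba => a
  | cabcabcc => cabcab
  | ccabacb => abacb => acb
  | acbabcc => acbcc => acac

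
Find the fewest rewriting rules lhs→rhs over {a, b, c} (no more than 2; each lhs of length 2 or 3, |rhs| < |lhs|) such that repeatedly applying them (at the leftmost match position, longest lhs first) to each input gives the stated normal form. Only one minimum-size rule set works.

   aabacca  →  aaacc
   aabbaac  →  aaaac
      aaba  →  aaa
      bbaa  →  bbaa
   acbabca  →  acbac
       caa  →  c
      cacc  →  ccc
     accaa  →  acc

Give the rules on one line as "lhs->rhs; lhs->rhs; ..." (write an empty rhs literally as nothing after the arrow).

  | aabacca => aaacca => aaacc
  | aabbaac => aabaac => aaaac
  | aaba => aaa
  | bbaa

ab->a; ca->c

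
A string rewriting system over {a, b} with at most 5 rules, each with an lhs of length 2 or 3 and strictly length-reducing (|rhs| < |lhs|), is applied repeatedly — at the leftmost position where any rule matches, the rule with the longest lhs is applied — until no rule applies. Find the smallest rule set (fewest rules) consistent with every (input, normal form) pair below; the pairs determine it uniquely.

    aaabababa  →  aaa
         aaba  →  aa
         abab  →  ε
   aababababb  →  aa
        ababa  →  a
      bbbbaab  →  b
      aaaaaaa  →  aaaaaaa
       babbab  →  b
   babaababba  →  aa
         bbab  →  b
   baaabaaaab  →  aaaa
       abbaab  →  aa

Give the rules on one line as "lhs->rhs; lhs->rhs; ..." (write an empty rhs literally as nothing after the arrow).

ab->; abb->a; ba->; bba->

  | aaabababa => aaababa => aaaba => aaa
  | aaba => aa
  | abab => ab => ε
  | aababababb => aabababb => aababb => aabb => aa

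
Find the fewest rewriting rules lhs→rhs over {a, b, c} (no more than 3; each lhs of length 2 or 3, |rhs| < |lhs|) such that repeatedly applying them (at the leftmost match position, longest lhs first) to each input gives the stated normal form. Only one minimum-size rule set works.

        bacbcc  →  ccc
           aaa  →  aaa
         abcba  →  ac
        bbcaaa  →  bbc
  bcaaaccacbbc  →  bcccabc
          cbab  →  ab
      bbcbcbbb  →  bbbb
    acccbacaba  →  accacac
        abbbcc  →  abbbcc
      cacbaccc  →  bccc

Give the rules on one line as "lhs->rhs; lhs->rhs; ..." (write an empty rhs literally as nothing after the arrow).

ba->c; caa->b; cb->

  | bacbcc => ccbcc => ccc
  | aaa
  | abcba => aba => ac
  | bbcaaa => bbba => bbc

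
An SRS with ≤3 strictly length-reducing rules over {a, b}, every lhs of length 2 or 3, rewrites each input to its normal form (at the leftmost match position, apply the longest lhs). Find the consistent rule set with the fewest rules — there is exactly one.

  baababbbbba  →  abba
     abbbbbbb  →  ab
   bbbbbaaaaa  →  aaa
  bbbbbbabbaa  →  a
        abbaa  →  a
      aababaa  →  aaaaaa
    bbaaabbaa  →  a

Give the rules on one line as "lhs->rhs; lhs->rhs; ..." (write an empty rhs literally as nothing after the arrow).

baa->bb; bab->aa; bbb->

  | baababbbbba => bbbabbbbba => abbbbba => abba
  | abbbbbbb => abbbb => ab
  | bbbbbaaaaa => bbaaaaa => bbbaaa => aaa
  | bbbbbbabbaa => bbbabbaa => abbaa => abbb => a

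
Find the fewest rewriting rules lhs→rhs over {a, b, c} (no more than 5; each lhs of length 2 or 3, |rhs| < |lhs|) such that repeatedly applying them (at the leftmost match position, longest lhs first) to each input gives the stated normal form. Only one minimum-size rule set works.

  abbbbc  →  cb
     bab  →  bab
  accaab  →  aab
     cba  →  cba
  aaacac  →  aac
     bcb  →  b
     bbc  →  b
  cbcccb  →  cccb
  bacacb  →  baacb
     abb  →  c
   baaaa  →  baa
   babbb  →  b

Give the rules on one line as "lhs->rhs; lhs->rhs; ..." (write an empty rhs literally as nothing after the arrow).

aaa->aa; abb->c; bc->; ca->a

  | abbbbc => cbbc => cb
  | bab
  | accaab => acaab => aaab => aab
  | cba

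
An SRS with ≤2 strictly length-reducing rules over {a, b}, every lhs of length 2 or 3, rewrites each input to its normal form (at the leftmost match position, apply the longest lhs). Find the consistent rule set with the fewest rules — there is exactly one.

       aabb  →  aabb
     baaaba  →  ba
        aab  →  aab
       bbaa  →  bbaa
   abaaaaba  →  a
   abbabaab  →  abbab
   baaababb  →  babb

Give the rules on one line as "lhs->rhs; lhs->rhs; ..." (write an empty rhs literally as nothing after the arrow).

  | aabb
  | baaaba => baaba => ba
  | aab
  | bbaa

aaa->aa; aba->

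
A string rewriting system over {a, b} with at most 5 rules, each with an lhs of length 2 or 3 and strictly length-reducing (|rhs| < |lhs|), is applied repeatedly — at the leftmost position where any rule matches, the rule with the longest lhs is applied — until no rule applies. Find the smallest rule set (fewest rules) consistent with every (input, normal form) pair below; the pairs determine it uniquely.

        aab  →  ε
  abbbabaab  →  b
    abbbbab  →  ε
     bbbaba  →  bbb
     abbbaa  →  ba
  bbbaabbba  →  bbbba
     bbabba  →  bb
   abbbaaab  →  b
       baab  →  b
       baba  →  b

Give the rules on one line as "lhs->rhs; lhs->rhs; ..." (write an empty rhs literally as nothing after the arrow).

aa->; aaa->ba; aab->aa; ab->a

  | aab => aa => ε
  | abbbabaab => abbabaab => ababaab => aabaab => aaaab => baab => baa => b
  | abbbbab => abbbab => abbab => abab => aab => aa => ε
  | bbbaba => bbbaa => bbb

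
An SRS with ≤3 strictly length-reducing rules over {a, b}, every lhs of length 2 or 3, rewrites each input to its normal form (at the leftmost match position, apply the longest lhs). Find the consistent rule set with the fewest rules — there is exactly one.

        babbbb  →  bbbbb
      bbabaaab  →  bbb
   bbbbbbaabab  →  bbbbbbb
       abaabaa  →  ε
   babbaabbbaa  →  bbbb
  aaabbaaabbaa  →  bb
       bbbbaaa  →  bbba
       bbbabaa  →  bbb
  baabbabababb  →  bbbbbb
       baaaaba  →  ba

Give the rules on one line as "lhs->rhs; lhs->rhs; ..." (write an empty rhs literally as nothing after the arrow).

  | babbbb => bbbbb
  | bbabaaab => bbbaaab => bbab => bbb
  | bbbbbbaabab => bbbbbbab => bbbbbbb
  | abaabaa => baabaa => baa => ε

ab->b; baa->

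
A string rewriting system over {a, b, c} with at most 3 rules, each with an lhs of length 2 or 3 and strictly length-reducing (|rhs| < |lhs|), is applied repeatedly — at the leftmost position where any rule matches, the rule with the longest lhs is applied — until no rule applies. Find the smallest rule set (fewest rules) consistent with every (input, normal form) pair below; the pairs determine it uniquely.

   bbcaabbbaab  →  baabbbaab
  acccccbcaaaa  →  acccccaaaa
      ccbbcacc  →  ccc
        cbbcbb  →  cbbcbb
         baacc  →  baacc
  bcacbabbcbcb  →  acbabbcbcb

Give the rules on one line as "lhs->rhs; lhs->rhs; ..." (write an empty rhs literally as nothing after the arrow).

bac->; bca->a

  | bbcaabbbaab => baabbbaab
  | acccccbcaaaa => acccccaaaa
  | ccbbcacc => ccbacc => ccc
  | cbbcbb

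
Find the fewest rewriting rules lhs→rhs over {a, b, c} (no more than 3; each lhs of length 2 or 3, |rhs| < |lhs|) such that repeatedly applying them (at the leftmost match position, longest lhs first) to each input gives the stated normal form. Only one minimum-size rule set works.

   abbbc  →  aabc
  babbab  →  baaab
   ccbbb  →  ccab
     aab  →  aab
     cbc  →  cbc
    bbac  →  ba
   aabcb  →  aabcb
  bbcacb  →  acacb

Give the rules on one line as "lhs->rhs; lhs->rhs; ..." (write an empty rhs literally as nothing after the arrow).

aac->ba; bb->a

  | abbbc => aabc
  | babbab => baaab
  | ccbbb => ccab
  | aab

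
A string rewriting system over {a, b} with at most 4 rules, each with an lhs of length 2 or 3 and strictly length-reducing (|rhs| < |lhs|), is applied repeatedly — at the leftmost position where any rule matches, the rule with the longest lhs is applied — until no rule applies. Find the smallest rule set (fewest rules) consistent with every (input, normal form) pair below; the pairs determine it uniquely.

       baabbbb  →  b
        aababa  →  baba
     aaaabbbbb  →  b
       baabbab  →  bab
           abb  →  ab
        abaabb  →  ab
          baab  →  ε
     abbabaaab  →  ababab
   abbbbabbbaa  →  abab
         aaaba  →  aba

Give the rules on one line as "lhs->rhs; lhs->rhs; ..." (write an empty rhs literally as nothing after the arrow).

aa->; abb->ab; bb->

  | baabbbb => bbbbb => bbb => b
  | aababa => baba
  | aaaabbbbb => aabbbbb => bbbbb => bbb => b
  | baabbab => bbbab => bab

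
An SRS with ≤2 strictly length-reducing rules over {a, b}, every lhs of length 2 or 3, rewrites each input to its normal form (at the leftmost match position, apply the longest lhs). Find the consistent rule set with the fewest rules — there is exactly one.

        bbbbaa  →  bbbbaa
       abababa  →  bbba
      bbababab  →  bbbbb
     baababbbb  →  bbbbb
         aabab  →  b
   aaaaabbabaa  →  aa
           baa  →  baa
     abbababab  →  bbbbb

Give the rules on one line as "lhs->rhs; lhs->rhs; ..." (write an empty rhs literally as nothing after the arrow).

  | bbbbaa
  | abababa => bababa => bbaba => bbba
  | bbababab => bbbabab => bbbbab => bbbbb
  | baababbbb => babbbb => bbbbb

aab->; ab->b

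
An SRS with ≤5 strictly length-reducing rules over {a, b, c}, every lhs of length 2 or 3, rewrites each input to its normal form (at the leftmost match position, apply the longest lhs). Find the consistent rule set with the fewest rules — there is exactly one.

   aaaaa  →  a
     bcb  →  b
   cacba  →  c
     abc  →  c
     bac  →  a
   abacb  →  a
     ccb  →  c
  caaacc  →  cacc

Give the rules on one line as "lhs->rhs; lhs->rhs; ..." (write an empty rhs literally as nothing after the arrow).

  | aaaaa => aaa => a
  | bcb => b
  | cacba => caa => c
  | abc => c

aa->; ab->; bac->a; cb->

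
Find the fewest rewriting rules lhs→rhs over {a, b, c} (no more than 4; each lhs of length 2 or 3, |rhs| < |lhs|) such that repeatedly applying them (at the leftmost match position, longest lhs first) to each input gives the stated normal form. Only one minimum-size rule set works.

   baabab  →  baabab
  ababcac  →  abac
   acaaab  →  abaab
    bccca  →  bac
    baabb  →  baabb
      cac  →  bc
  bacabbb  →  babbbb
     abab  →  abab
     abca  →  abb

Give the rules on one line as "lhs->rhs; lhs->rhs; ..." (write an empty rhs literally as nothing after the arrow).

bbc->c; ca->b; ccb->ac

  | baabab
  | ababcac => ababbc => abac
  | acaaab => abaab
  | bccca => bccb => bac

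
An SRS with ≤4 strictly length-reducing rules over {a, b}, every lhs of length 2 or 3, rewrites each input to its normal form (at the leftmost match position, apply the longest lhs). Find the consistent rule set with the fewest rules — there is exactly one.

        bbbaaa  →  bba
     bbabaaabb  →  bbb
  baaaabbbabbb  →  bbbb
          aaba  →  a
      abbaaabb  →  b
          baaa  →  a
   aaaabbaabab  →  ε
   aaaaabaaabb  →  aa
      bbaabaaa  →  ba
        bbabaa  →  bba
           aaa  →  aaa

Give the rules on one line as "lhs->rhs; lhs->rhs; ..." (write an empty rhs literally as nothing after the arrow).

  | bbbaaa => bba
  | bbabaaabb => bbaabb => bbb
  | baaaabbbabbb => aabbbabbb => bbabbb => bbbb
  | aaba => a

aab->; ab->; aba->; baa->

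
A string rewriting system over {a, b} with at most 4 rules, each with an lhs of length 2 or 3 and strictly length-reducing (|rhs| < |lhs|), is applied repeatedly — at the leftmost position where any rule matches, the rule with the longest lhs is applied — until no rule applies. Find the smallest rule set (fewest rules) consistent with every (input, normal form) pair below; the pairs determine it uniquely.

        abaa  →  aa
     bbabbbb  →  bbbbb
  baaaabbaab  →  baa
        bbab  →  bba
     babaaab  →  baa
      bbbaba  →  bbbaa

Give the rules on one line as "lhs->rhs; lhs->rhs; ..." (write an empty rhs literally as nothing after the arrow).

aaa->aa; ab->a; abb->b

  | abaa => aaa => aa
  | bbabbbb => bbbbb
  | baaaabbaab => baaabbaab => baabbaab => babaab => baaab => baab => baa
  | bbab => bba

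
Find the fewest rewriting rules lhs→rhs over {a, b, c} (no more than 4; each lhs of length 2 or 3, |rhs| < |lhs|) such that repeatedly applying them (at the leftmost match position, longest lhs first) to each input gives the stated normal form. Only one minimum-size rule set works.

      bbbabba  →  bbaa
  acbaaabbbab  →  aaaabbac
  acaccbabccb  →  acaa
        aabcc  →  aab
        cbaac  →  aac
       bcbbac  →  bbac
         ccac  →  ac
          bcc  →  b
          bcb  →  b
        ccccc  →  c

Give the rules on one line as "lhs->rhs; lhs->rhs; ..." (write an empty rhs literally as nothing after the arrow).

  | bbbabba => bbacba => bbaa
  | acbaaabbbab => aaaabbbab => aaaabbac
  | acaccbabccb => acababccb => acaacccb => acaacb => acaa
  | aabcc => aab

bab->ac; cb->; cc->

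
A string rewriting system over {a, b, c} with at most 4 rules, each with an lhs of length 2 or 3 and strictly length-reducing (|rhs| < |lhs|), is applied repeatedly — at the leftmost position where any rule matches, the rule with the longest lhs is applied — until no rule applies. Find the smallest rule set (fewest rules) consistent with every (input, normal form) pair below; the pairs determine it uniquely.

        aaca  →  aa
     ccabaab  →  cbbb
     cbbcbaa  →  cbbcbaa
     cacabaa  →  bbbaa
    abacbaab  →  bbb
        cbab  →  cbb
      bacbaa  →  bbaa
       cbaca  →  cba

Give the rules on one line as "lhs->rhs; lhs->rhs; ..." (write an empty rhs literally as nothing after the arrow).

  | aaca => aa
  | ccabaab => cbbaab => cbbab => cbbb
  | cbbcbaa
  | cacabaa => bcabaa => bbbaa

ab->b; ac->; ca->b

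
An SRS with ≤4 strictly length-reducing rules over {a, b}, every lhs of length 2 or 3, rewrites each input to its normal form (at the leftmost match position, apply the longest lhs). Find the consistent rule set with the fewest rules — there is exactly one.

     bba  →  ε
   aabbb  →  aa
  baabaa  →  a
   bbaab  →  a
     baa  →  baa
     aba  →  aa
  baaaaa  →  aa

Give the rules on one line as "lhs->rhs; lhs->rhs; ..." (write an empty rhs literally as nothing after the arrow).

aaa->ba; ab->a; bba->

  | bba => ε
  | aabbb => aabb => aab => aa
  | baabaa => baaaa => bbaa => a
  | bbaab => ab => a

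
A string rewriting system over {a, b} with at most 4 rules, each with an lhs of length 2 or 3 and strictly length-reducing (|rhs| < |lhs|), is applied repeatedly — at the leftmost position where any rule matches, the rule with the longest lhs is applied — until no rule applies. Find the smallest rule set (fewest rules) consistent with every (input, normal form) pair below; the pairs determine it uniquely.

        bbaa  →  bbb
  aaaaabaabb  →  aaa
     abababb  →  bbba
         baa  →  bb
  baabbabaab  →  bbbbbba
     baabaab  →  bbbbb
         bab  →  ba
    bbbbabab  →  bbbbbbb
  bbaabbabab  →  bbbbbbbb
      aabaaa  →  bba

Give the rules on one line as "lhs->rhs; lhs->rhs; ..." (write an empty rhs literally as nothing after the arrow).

ab->a; aba->bb; baa->bb

  | bbaa => bbb
  | aaaaabaabb => aaaabbabb => aaaababb => aaabbbb => aaabbb => aaabb => aaab => aaa
  | abababb => bbbabb => bbbab => bbba
  | baa => bb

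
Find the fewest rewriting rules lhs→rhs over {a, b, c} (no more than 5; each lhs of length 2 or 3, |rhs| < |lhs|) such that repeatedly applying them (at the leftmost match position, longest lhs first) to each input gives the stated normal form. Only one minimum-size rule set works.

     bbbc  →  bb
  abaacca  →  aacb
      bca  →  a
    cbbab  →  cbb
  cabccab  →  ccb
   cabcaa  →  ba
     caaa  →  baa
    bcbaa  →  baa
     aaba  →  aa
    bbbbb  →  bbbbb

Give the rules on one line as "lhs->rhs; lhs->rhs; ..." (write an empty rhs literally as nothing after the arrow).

ab->; bc->; ca->b; cab->cb

  | bbbc => bb
  | abaacca => aacca => aacb
  | bca => a
  | cbbab => cbb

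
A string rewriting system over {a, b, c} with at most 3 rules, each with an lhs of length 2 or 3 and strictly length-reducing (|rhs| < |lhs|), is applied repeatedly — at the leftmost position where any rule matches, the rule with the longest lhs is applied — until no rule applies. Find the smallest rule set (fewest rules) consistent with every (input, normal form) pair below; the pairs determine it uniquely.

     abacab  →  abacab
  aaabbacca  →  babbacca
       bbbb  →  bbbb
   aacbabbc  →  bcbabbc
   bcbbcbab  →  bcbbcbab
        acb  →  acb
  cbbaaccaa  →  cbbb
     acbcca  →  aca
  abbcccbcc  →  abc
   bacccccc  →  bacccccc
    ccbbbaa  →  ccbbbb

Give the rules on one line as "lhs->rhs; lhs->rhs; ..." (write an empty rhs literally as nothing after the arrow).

  | abacab
  | aaabbacca => babbacca
  | bbbb
  | aacbabbc => bcbabbc

aa->b; bcc->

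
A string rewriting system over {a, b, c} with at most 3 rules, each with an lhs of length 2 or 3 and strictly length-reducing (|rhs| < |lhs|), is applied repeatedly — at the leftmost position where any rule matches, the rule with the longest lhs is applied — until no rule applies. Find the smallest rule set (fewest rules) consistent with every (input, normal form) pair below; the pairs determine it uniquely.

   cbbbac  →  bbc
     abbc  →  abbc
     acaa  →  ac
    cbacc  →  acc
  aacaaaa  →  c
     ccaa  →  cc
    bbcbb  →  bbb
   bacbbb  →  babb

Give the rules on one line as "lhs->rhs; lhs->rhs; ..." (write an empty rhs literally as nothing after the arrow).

aa->; bba->bb; cb->

  | cbbbac => bbac => bbc
  | abbc
  | acaa => ac
  | cbacc => acc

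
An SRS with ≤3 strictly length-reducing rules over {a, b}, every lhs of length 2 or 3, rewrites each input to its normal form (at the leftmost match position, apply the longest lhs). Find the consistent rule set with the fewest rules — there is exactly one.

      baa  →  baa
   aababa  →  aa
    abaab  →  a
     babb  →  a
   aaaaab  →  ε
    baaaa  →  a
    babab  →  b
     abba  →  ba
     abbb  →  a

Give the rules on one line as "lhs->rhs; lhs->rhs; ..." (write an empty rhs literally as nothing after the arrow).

  | baa
  | aababa => aaba => aa
  | abaab => aab => a
  | babb => bb => a

aaa->bb; ab->; bb->a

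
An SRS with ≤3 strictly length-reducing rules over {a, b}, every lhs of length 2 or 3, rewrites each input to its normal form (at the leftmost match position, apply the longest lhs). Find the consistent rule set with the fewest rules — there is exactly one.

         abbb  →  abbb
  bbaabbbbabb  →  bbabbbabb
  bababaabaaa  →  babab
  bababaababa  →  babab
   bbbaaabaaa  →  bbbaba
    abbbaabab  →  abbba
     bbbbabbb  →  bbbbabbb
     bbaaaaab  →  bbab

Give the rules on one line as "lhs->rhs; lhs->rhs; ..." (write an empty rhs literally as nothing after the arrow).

  | abbb
  | bbaabbbbabb => bbabbbabb
  | bababaabaaa => bababaaaa => bababaa => babab
  | bababaababa => bababaaba => bababaa => babab

aa->; aab->a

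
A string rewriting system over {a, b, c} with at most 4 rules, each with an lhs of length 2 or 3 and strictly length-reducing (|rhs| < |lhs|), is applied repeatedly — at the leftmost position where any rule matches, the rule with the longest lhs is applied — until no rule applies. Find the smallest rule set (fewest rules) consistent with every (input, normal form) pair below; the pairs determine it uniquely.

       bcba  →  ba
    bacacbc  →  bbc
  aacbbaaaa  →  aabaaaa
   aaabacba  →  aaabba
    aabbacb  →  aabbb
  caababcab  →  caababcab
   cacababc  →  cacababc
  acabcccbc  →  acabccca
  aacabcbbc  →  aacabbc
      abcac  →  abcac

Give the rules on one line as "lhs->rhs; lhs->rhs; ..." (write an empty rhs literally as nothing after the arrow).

  | bcba => ba
  | bacacbc => bacbc => bbc
  | aacbbaaaa => aabaaaa
  | aaabacba => aaabba

bac->b; cb->; cbc->ca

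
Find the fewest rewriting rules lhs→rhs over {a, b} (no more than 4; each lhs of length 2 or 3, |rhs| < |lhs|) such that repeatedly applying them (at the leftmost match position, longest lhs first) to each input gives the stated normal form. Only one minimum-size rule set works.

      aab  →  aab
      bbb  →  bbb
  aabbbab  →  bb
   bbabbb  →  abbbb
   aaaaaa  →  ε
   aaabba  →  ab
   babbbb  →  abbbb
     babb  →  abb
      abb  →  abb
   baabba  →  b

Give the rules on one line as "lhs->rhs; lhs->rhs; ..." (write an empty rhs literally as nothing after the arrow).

aaa->; ba->a; bba->ab

  | aab
  | bbb
  | aabbbab => aababb => aaabb => bb
  | bbabbb => abbbb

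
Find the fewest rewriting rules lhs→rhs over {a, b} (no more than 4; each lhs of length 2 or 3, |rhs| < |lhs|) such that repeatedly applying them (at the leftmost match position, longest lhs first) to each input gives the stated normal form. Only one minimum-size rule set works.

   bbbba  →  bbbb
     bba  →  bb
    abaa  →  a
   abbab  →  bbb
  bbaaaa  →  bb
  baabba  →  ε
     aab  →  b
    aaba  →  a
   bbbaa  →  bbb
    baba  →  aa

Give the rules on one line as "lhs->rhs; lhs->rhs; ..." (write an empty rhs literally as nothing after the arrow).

  | bbbba => bbbb
  | bba => bb
  | abaa => a
  | abbab => bbab => bbb

ab->b; aba->; bab->a; bba->bb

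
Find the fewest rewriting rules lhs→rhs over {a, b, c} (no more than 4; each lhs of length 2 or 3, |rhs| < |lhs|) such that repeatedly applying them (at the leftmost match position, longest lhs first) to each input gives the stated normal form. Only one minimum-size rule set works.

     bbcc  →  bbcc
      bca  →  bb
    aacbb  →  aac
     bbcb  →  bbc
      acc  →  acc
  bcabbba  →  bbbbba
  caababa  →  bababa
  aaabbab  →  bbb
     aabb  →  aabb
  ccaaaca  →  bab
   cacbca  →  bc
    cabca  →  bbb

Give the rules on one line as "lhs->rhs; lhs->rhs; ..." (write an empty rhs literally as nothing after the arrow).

  | bbcc
  | bca => bb
  | aacbb => aacb => aac
  | bbcb => bbc

aaa->bc; ca->b; cb->c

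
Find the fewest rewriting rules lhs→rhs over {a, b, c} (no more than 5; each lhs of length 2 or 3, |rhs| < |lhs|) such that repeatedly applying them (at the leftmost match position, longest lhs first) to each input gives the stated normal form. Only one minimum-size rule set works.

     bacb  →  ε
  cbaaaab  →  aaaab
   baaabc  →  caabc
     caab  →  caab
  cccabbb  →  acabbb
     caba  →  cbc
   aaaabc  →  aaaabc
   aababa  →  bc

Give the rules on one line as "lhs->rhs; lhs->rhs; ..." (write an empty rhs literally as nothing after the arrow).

  | bacb => ccb => ε
  | cbaaaab => ccaaab => aaaab
  | baaabc => caabc
  | caab

aba->bc; ba->c; cc->a; ccb->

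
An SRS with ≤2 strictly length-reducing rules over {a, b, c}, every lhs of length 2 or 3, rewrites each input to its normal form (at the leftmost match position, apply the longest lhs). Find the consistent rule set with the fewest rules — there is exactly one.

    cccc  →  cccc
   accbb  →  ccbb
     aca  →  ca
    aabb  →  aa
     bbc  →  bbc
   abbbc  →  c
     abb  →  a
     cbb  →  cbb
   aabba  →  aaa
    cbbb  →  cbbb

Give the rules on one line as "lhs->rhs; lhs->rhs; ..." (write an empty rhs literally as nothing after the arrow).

  | cccc
  | accbb => ccbb
  | aca => ca
  | aabb => aab => aa

ab->a; ac->c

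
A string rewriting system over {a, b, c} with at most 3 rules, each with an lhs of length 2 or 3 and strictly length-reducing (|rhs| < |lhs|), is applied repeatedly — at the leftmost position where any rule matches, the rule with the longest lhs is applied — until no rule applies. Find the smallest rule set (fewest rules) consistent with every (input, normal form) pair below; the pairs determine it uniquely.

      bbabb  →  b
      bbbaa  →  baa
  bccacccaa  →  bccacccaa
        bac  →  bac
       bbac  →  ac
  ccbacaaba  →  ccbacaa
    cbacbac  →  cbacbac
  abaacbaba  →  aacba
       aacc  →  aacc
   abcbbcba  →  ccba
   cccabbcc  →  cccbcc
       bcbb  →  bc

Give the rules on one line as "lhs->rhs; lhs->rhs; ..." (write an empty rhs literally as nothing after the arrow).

  | bbabb => abb => b
  | bbbaa => baa
  | bccacccaa
  | bac

ab->; bb->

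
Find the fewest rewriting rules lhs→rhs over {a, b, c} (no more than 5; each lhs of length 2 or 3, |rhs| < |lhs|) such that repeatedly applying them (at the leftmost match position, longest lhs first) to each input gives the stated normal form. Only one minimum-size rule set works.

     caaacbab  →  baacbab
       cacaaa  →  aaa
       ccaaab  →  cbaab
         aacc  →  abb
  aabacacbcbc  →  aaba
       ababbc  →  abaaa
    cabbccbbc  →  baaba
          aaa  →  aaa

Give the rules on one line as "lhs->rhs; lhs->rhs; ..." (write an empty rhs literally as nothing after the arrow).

acc->bb; bbc->aa; bc->; ca->b

  | caaacbab => baacbab
  | cacaaa => bcaaa => aaa
  | ccaaab => cbaab
  | aacc => abb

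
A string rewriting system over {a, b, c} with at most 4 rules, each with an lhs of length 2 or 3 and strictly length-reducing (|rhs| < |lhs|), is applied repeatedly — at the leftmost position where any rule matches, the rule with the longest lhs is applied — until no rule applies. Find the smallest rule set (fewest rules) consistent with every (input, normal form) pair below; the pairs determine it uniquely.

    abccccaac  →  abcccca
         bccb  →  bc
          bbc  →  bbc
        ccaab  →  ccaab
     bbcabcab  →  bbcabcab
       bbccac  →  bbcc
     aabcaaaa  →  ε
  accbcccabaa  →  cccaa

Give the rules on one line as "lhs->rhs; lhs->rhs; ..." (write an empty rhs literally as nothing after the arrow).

aaa->ba; ac->; ba->; cb->

  | abccccaac => abcccca
  | bccb => bc
  | bbc
  | ccaab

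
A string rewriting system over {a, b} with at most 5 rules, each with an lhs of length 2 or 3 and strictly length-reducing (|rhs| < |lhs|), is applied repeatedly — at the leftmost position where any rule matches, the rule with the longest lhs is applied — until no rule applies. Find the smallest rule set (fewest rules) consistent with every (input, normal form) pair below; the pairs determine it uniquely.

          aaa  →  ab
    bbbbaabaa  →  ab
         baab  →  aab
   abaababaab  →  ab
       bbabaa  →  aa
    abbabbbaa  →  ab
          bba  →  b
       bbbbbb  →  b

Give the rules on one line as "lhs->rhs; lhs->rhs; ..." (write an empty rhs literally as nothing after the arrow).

aaa->ab; ba->b; baa->aa; bb->b

  | aaa => ab
  | bbbbaabaa => bbbaabaa => bbaabaa => baabaa => aabaa => aaaa => aba => ab
  | baab => aab
  | abaababaab => aaababaab => abbabaab => ababaab => abbaab => abaab => aaab => abb => ab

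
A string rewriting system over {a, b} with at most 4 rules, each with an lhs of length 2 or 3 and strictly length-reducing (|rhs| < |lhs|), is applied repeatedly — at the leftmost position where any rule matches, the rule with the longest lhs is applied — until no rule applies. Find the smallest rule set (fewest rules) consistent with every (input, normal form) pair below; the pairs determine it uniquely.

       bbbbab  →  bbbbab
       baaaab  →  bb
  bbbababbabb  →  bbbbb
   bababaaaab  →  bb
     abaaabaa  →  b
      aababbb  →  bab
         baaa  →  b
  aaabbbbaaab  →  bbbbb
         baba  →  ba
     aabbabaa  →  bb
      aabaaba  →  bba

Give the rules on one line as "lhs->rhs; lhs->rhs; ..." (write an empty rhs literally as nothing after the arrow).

  | bbbbab
  | baaaab => baaab => baab => bb
  | bbbababbabb => bbbabbabb => bbbaabb => bbbbb
  | bababaaaab => babaaaab => baaaab => baaab => baab => bb

aa->; aaa->aa; aba->a; abb->a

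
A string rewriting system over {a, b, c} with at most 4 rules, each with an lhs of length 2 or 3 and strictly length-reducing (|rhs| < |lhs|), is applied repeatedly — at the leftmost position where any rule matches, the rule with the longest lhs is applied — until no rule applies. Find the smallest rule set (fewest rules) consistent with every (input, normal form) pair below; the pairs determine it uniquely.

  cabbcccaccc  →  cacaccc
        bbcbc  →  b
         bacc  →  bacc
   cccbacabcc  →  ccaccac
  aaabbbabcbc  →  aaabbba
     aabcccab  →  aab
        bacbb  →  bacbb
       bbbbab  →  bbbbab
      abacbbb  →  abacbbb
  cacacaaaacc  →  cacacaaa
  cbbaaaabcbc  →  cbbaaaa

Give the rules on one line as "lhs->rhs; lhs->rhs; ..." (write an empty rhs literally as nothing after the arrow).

aac->ab; bc->; cba->ac

  | cabbcccaccc => cabccaccc => cacaccc
  | bbcbc => bbc => b
  | bacc
  | cccbacabcc => ccaccabcc => ccaccac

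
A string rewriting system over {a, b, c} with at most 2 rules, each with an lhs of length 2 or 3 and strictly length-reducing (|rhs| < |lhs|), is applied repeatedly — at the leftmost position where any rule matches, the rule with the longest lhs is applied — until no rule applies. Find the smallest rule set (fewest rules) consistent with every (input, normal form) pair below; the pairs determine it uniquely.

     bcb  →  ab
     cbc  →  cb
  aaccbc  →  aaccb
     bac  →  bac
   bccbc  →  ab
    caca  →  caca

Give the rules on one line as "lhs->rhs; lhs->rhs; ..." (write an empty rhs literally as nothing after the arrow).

bc->b; bcb->ab

  | bcb => ab
  | cbc => cb
  | aaccbc => aaccb
  | bac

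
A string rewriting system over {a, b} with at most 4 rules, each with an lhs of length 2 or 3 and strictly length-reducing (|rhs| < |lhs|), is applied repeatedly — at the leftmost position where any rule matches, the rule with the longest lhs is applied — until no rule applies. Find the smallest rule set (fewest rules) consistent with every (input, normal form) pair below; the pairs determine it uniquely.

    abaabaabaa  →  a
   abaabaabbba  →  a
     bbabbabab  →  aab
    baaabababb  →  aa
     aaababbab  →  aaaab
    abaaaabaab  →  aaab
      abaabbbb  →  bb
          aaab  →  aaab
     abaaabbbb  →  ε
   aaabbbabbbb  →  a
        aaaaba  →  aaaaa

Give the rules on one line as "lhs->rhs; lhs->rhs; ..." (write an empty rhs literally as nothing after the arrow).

  | abaabaabaa => abaabaa => abaa => a
  | abaabaabbba => abaabbba => abbba => ba => a
  | bbabbabab => babbabab => abbabab => abab => aab
  | baaabababb => abababb => aababb => aaabb => aa

abb->; ba->a; baa->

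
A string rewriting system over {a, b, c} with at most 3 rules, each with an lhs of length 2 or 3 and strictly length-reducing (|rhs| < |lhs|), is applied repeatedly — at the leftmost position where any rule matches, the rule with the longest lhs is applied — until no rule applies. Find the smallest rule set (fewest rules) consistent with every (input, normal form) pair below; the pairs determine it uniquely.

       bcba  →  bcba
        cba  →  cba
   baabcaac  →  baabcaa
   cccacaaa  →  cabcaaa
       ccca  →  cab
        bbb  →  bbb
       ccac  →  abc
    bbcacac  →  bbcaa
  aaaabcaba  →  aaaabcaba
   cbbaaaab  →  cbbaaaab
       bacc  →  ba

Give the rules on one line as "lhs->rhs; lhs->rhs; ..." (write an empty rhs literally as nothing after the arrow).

  | bcba
  | cba
  | baabcaac => baabcaa
  | cccacaaa => cabcaaa

ac->a; cca->ab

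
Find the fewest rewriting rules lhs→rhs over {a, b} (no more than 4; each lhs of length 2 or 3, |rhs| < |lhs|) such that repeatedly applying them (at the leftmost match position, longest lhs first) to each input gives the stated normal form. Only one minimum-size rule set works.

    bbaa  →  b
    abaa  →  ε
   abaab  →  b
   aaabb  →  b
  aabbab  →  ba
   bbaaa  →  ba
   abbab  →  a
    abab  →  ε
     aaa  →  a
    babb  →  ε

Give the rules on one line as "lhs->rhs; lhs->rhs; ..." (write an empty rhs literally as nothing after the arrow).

  | bbaa => b
  | abaa => aa => ε
  | abaab => aab => b
  | aaabb => abb => b

aa->; ab->; baa->; bab->a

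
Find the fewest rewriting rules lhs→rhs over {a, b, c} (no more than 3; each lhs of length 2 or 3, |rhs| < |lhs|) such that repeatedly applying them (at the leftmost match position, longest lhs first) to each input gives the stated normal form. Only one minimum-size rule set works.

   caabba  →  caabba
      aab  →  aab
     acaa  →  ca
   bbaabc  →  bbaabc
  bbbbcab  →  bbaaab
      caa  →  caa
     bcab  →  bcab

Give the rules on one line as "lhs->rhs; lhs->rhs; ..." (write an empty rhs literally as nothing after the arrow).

aca->c; bbc->aa

  | caabba
  | aab
  | acaa => ca
  | bbaabc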